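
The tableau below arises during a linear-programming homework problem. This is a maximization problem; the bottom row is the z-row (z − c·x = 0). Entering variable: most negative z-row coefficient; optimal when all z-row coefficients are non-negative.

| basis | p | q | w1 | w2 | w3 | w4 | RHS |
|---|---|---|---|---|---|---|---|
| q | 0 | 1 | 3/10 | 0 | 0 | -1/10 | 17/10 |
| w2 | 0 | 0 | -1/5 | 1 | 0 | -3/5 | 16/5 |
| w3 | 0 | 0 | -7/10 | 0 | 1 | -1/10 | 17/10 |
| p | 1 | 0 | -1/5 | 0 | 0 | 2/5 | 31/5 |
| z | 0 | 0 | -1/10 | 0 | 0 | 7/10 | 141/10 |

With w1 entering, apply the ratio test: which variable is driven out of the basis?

Column w1 entries and ratios — q: (17/10)/(3/10) = 17/3; w2: -1/5 ≤ 0, skip; w3: -7/10 ≤ 0, skip; p: -1/5 ≤ 0, skip.
Smallest ratio is 17/3 in the row of q, so q leaves.

q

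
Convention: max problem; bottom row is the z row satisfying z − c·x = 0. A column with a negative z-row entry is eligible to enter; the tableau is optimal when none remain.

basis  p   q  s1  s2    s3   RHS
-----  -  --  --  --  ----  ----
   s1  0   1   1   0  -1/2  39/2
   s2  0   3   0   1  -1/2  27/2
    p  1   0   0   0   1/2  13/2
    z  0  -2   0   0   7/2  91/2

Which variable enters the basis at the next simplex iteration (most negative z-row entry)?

q

Negative z-row entries: q: -2.
The most negative is -2 in column q, so q enters.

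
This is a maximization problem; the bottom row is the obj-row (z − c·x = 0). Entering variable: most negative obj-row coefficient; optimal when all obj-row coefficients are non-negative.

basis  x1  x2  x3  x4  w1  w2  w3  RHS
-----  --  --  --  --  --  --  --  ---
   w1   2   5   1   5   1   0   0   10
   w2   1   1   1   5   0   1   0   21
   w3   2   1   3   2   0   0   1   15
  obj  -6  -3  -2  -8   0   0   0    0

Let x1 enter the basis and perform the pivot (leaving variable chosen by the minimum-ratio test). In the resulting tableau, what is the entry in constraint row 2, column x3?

Ratio test on column x1 — row 1: 10/2 = 5; row 2: 21/1 = 21; row 3: 15/2 = 15/2. Minimum is 5 at row 1 (w1 leaves); pivot element 2.
Divide row 1 by 2; eliminate column x1 from the other rows.
Row 2 update in column x3: 1 − 1·(1/2) = 1/2.

1/2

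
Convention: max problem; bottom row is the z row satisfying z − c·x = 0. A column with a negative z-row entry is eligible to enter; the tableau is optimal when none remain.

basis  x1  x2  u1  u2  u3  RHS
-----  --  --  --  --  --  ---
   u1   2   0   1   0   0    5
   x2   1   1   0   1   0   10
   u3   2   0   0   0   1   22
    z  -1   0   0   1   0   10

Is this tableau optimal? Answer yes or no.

The z-row has a negative entry -1 in column x1, so it is not optimal.

no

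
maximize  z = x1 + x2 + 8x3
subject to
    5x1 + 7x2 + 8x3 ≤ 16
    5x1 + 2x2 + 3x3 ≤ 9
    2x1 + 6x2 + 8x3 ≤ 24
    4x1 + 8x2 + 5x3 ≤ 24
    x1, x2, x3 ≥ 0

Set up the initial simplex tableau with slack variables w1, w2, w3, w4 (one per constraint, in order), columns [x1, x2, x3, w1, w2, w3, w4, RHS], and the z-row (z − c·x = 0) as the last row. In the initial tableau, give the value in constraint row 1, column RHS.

16

The RHS of constraint 1 is b_1 = 16.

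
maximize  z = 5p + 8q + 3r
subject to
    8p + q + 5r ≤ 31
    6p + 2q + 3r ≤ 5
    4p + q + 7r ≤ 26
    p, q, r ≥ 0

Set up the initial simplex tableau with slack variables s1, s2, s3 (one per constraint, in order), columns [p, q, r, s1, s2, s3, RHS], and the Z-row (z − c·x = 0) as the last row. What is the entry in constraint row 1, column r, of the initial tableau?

5

Constraint 1 has coefficient 5 on r.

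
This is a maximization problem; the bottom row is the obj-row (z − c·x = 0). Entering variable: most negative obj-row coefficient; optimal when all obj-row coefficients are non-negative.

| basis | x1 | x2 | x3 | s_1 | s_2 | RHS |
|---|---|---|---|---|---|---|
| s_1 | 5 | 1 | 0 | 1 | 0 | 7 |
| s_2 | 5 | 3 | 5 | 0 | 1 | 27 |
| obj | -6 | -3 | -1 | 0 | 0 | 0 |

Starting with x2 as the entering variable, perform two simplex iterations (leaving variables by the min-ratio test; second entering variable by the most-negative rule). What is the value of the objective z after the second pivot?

111/5

Ratio test on column x2 — row 1: 7/1 = 7; row 2: 27/3 = 9. Minimum is 7 at row 1 (s_1 leaves); pivot element 1.
Pivot on row 1; the obj-row RHS becomes 0 − (-3)·7 = 21.
Next entering variable (most negative obj-row entry -1): x3.
Ratio test on column x3 — row 1: entry 0 ≤ 0; row 2: 6/5 = 6/5. Minimum is 6/5 at row 2 (s_2 leaves); pivot element 5.
After the second pivot the obj-row RHS is 21 − (-1)·(6/5) = 111/5.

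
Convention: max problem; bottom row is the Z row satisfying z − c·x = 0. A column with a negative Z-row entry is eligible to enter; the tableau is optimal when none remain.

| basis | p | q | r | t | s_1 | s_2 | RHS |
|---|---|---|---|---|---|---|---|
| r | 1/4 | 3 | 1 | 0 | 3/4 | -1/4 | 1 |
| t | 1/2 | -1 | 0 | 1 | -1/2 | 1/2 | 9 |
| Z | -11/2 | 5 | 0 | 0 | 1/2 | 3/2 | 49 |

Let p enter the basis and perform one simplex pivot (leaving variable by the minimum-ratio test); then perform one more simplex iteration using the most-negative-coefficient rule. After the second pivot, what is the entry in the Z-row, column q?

Ratio test on column p — row 1: 1/(1/4) = 4; row 2: 9/(1/2) = 18. Minimum is 4 at row 1 (r leaves); pivot element 1/4.
Divide row 1 by 1/4; eliminate column p from the other rows.
Second iteration: most negative Z-row entry is -4 in column s_2, so s_2 enters.
Ratio test on column s_2 — row 1: entry -1 ≤ 0; row 2: 7/1 = 7. Minimum is 7 at row 2 (t leaves); pivot element 1.
Divide row 2 by 1; eliminate column s_2 from the other rows.
After both pivots, the entry at the Z-row, column q is 43.

43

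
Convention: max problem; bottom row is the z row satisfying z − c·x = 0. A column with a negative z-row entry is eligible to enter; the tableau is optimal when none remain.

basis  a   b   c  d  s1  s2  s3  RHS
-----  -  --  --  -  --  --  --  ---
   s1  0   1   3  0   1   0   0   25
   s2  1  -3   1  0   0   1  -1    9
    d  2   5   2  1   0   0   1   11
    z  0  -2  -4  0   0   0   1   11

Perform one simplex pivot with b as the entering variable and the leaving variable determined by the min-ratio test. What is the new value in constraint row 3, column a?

2/5

Ratio test on column b — row 1: 25/1 = 25; row 2: entry -3 ≤ 0; row 3: 11/5 = 11/5. Minimum is 11/5 at row 3 (d leaves); pivot element 5.
Divide row 3 by 5; eliminate column b from the other rows.
In the new row 3, the a entry is the old entry divided by the pivot: 2/5 = 2/5.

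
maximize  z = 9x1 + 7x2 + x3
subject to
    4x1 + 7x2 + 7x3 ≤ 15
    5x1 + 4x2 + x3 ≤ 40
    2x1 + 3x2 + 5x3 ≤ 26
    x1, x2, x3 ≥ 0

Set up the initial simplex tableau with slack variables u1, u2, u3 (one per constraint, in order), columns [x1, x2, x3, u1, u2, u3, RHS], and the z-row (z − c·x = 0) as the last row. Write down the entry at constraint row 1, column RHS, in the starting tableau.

The RHS of constraint 1 is b_1 = 15.

15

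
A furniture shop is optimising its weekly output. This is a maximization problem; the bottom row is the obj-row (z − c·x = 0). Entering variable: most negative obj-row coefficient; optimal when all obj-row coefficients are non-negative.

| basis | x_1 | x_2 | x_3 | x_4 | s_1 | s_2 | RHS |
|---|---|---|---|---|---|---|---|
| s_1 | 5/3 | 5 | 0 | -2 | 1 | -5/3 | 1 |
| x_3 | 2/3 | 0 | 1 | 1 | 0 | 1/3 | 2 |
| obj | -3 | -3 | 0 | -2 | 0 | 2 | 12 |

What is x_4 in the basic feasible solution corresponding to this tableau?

0

x_4 is not in the basis, so in the current basic feasible solution x_4 = 0.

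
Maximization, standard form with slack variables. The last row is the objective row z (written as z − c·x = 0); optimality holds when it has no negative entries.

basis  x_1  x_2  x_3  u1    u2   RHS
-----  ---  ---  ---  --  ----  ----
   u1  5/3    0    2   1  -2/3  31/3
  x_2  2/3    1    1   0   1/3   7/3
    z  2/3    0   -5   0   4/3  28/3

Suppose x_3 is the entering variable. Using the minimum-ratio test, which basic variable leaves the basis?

Column x_3 entries and ratios — u1: (31/3)/2 = 31/6; x_2: (7/3)/1 = 7/3.
Smallest ratio is 7/3 in the row of x_2, so x_2 leaves.

x_2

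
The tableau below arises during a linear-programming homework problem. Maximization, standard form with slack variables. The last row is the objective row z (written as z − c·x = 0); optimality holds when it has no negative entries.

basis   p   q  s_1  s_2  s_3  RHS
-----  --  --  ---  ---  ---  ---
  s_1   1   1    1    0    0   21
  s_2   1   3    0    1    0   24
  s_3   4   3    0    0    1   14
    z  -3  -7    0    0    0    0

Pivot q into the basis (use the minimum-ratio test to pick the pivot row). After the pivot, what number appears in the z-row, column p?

19/3

Ratio test on column q — row 1: 21/1 = 21; row 2: 24/3 = 8; row 3: 14/3 = 14/3. Minimum is 14/3 at row 3 (s_3 leaves); pivot element 3.
Divide row 3 by 3; eliminate column q from the other rows.
z-row update in column p: -3 − (-7)·(4/3) = 19/3.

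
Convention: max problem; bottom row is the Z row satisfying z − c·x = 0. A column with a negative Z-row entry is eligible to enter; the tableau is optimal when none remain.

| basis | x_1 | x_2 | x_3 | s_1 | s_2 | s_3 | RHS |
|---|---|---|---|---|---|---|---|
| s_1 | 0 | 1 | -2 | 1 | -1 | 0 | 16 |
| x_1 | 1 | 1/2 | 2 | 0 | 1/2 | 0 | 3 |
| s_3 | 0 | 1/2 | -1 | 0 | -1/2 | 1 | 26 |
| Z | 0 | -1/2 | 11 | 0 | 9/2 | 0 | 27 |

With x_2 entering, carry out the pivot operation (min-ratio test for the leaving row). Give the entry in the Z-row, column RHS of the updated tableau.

Ratio test on column x_2 — row 1: 16/1 = 16; row 2: 3/(1/2) = 6; row 3: 26/(1/2) = 52. Minimum is 6 at row 2 (x_1 leaves); pivot element 1/2.
Divide row 2 by 1/2; eliminate column x_2 from the other rows.
Z-row update in column RHS: 27 − (-1/2)·6 = 30.

30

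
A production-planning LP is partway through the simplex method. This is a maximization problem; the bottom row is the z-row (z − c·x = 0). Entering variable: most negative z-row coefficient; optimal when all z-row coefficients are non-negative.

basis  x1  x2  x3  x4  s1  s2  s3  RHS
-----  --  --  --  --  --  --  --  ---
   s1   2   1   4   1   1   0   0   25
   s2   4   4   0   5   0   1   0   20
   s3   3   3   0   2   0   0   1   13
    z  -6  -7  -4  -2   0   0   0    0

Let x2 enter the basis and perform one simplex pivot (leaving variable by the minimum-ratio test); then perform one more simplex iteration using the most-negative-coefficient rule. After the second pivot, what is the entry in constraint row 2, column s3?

Ratio test on column x2 — row 1: 25/1 = 25; row 2: 20/4 = 5; row 3: 13/3 = 13/3. Minimum is 13/3 at row 3 (s3 leaves); pivot element 3.
Divide row 3 by 3; eliminate column x2 from the other rows.
Second iteration: most negative z-row entry is -4 in column x3, so x3 enters.
Ratio test on column x3 — row 1: (62/3)/4 = 31/6; row 2: entry 0 ≤ 0; row 3: entry 0 ≤ 0. Minimum is 31/6 at row 1 (s1 leaves); pivot element 4.
Divide row 1 by 4; eliminate column x3 from the other rows.
After both pivots, the entry at constraint row 2, column s3 is -4/3.

-4/3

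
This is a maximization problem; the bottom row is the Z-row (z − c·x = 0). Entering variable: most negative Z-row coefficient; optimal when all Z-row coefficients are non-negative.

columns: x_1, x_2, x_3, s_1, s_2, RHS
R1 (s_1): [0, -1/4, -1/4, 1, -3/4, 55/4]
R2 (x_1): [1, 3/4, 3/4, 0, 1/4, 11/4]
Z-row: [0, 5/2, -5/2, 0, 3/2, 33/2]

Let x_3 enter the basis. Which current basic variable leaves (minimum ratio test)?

x_1

Column x_3 entries and ratios — s_1: -1/4 ≤ 0, skip; x_1: (11/4)/(3/4) = 11/3.
Smallest ratio is 11/3 in the row of x_1, so x_1 leaves.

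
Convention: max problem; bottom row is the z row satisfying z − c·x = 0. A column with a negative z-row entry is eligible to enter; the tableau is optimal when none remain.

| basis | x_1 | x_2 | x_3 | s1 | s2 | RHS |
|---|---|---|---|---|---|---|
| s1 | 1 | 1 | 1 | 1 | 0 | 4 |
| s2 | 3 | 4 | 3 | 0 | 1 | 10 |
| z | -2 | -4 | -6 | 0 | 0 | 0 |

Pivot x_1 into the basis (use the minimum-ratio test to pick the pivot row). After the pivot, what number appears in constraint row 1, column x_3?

0

Ratio test on column x_1 — row 1: 4/1 = 4; row 2: 10/3 = 10/3. Minimum is 10/3 at row 2 (s2 leaves); pivot element 3.
Divide row 2 by 3; eliminate column x_1 from the other rows.
Row 1 update in column x_3: 1 − 1·1 = 0.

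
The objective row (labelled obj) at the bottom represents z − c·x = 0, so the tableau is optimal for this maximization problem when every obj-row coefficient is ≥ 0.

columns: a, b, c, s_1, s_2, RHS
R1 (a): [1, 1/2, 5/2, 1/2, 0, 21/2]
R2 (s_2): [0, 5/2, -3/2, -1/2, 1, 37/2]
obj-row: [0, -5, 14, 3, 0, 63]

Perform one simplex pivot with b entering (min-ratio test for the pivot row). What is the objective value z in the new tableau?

Ratio test on column b — row 1: (21/2)/(1/2) = 21; row 2: (37/2)/(5/2) = 37/5. Minimum is 37/5 at row 2 (s_2 leaves); pivot element 5/2.
Pivot on row 2; the obj-row RHS becomes 63 − (-5)·(37/5) = 100.

100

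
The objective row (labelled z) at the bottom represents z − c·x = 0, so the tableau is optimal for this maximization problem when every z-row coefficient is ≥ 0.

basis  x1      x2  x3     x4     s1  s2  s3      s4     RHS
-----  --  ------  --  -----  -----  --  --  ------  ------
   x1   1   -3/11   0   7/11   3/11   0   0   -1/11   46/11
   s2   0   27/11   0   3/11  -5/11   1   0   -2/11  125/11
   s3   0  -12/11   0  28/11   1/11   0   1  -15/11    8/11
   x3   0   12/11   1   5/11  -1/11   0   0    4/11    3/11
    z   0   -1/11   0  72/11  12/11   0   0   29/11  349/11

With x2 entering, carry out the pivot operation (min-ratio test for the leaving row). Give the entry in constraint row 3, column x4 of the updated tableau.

3

Ratio test on column x2 — row 1: entry -3/11 ≤ 0; row 2: (125/11)/(27/11) = 125/27; row 3: entry -12/11 ≤ 0; row 4: (3/11)/(12/11) = 1/4. Minimum is 1/4 at row 4 (x3 leaves); pivot element 12/11.
Divide row 4 by 12/11; eliminate column x2 from the other rows.
Row 3 update in column x4: 28/11 − (-12/11)·(5/12) = 3.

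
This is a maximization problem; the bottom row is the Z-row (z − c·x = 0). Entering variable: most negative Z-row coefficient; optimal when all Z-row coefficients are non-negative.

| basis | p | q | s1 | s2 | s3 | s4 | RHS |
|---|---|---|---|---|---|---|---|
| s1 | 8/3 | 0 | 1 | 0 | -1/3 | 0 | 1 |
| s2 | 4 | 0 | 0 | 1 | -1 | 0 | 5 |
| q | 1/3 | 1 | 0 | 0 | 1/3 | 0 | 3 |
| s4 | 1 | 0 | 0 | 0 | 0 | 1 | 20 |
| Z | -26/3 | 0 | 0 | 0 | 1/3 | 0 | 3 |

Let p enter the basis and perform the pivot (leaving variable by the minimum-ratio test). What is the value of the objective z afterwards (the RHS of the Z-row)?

25/4

Ratio test on column p — row 1: 1/(8/3) = 3/8; row 2: 5/4 = 5/4; row 3: 3/(1/3) = 9; row 4: 20/1 = 20. Minimum is 3/8 at row 1 (s1 leaves); pivot element 8/3.
Pivot on row 1; the Z-row RHS becomes 3 − (-26/3)·(3/8) = 25/4.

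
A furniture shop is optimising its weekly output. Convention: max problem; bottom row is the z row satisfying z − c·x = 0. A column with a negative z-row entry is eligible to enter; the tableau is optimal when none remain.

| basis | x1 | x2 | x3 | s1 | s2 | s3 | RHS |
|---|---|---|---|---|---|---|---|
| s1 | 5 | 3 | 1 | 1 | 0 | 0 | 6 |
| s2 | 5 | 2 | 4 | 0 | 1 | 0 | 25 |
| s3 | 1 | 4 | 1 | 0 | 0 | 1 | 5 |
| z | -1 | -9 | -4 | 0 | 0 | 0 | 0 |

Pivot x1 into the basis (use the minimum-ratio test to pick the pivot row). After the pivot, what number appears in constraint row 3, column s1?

Ratio test on column x1 — row 1: 6/5 = 6/5; row 2: 25/5 = 5; row 3: 5/1 = 5. Minimum is 6/5 at row 1 (s1 leaves); pivot element 5.
Divide row 1 by 5; eliminate column x1 from the other rows.
Row 3 update in column s1: 0 − 1·(1/5) = -1/5.

-1/5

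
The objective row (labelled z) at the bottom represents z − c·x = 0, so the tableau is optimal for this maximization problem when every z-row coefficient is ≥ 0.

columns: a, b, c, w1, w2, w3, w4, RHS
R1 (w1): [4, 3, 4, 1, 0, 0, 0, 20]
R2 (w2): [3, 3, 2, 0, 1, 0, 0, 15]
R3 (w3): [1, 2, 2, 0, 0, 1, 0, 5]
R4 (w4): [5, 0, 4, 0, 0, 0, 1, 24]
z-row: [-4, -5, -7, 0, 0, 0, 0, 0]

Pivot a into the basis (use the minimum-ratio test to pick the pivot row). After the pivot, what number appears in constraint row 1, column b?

3

Ratio test on column a — row 1: 20/4 = 5; row 2: 15/3 = 5; row 3: 5/1 = 5; row 4: 24/5 = 24/5. Minimum is 24/5 at row 4 (w4 leaves); pivot element 5.
Divide row 4 by 5; eliminate column a from the other rows.
Row 1 update in column b: 3 − 4·0 = 3.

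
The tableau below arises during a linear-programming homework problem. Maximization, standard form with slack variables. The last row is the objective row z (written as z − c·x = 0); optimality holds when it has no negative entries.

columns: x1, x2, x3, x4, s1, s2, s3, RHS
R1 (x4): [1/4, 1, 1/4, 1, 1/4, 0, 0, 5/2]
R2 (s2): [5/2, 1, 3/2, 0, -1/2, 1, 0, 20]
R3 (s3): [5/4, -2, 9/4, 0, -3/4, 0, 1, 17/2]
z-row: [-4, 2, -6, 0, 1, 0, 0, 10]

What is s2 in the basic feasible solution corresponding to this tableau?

s2 is basic (row 2); its value is the RHS of that row, 20.

20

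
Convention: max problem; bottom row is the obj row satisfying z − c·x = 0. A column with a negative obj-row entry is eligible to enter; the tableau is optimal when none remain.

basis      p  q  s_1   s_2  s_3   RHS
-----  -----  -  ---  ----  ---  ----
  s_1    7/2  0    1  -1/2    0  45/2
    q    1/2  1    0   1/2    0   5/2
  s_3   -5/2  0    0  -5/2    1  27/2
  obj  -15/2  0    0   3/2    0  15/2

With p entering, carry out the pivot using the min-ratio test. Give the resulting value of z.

45

Ratio test on column p — row 1: (45/2)/(7/2) = 45/7; row 2: (5/2)/(1/2) = 5; row 3: entry -5/2 ≤ 0. Minimum is 5 at row 2 (q leaves); pivot element 1/2.
Pivot on row 2; the obj-row RHS becomes 15/2 − (-15/2)·5 = 45.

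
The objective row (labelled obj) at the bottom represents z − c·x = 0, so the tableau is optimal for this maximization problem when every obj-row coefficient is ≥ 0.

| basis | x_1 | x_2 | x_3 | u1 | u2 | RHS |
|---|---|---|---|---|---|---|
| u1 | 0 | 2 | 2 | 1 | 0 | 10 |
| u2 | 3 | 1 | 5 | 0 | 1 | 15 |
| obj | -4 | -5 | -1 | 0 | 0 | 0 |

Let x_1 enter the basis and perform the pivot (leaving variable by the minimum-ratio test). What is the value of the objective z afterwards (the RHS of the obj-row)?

20

Ratio test on column x_1 — row 1: entry 0 ≤ 0; row 2: 15/3 = 5. Minimum is 5 at row 2 (u2 leaves); pivot element 3.
Pivot on row 2; the obj-row RHS becomes 0 − (-4)·5 = 20.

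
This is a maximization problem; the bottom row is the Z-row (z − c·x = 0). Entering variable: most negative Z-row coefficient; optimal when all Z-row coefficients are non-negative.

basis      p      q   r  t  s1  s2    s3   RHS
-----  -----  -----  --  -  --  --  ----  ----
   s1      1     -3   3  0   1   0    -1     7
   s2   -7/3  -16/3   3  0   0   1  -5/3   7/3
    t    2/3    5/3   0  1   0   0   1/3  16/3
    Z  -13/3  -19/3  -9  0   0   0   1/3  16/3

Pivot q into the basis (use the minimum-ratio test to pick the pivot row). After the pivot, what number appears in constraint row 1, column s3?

Ratio test on column q — row 1: entry -3 ≤ 0; row 2: entry -16/3 ≤ 0; row 3: (16/3)/(5/3) = 16/5. Minimum is 16/5 at row 3 (t leaves); pivot element 5/3.
Divide row 3 by 5/3; eliminate column q from the other rows.
Row 1 update in column s3: -1 − (-3)·(1/5) = -2/5.

-2/5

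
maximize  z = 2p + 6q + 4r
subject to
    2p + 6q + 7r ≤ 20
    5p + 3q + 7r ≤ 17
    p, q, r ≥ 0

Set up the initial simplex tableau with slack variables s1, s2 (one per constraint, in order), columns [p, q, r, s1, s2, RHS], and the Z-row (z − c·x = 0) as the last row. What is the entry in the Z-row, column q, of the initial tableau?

-6

The Z-row carries the negated objective coefficients: the q entry is -6.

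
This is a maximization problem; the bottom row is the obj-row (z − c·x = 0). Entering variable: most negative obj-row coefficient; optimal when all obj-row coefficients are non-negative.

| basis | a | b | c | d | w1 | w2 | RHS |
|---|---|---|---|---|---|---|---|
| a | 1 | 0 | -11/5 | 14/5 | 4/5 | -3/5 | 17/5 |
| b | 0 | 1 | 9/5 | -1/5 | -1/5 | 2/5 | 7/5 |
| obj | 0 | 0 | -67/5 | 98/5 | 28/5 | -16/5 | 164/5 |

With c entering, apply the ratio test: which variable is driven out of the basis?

Column c entries and ratios — a: -11/5 ≤ 0, skip; b: (7/5)/(9/5) = 7/9.
Smallest ratio is 7/9 in the row of b, so b leaves.

b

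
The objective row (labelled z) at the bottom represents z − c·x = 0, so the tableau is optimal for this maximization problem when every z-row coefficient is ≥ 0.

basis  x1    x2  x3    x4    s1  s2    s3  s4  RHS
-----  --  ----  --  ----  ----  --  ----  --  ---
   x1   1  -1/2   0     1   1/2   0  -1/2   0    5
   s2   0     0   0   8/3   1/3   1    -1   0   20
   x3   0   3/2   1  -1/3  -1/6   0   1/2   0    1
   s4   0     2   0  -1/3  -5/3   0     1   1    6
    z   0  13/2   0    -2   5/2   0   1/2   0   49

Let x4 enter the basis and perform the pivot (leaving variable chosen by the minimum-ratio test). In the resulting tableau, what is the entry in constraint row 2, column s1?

-1

Ratio test on column x4 — row 1: 5/1 = 5; row 2: 20/(8/3) = 15/2; row 3: entry -1/3 ≤ 0; row 4: entry -1/3 ≤ 0. Minimum is 5 at row 1 (x1 leaves); pivot element 1.
Divide row 1 by 1; eliminate column x4 from the other rows.
Row 2 update in column s1: 1/3 − (8/3)·(1/2) = -1.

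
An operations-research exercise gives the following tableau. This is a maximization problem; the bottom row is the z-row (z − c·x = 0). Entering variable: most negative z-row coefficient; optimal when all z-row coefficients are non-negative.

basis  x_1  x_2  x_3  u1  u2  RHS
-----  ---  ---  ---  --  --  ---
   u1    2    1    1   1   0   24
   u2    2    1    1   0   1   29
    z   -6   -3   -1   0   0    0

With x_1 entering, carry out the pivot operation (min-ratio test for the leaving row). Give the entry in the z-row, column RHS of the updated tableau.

Ratio test on column x_1 — row 1: 24/2 = 12; row 2: 29/2 = 29/2. Minimum is 12 at row 1 (u1 leaves); pivot element 2.
Divide row 1 by 2; eliminate column x_1 from the other rows.
z-row update in column RHS: 0 − (-6)·12 = 72.

72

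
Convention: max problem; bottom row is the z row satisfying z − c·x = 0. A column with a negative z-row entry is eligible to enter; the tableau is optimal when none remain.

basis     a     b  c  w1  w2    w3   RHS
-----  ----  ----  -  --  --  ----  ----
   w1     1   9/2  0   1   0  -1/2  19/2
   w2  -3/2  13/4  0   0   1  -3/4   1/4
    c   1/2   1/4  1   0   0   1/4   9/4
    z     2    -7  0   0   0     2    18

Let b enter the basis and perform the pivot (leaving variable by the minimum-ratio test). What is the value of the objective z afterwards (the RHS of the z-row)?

241/13

Ratio test on column b — row 1: (19/2)/(9/2) = 19/9; row 2: (1/4)/(13/4) = 1/13; row 3: (9/4)/(1/4) = 9. Minimum is 1/13 at row 2 (w2 leaves); pivot element 13/4.
Pivot on row 2; the z-row RHS becomes 18 − (-7)·(1/13) = 241/13.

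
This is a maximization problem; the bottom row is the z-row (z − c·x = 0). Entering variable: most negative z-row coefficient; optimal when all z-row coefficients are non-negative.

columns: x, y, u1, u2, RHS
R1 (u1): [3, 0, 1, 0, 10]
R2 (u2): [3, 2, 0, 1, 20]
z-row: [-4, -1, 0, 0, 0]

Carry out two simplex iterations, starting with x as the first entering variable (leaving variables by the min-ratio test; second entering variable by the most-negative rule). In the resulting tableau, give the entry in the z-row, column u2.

1/2

Ratio test on column x — row 1: 10/3 = 10/3; row 2: 20/3 = 20/3. Minimum is 10/3 at row 1 (u1 leaves); pivot element 3.
Divide row 1 by 3; eliminate column x from the other rows.
Second iteration: most negative z-row entry is -1 in column y, so y enters.
Ratio test on column y — row 1: entry 0 ≤ 0; row 2: 10/2 = 5. Minimum is 5 at row 2 (u2 leaves); pivot element 2.
Divide row 2 by 2; eliminate column y from the other rows.
After both pivots, the entry at the z-row, column u2 is 1/2.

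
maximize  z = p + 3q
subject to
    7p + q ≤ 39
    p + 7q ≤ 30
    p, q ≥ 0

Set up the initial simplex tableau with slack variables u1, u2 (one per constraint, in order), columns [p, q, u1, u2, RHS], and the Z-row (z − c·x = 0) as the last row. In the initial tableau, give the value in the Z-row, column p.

The Z-row carries the negated objective coefficients: the p entry is -1.

-1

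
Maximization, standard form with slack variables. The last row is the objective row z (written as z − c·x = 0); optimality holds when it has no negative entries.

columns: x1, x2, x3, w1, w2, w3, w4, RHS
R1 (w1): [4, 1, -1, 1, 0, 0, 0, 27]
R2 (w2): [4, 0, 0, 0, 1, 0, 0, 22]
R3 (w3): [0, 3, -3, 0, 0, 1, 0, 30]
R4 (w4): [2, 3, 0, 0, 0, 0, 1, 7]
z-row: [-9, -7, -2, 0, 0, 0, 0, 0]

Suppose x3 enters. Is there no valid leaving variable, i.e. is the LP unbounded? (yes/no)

Every constraint-row entry in column x3 is ≤ 0, so increasing x3 is unbounded.

yes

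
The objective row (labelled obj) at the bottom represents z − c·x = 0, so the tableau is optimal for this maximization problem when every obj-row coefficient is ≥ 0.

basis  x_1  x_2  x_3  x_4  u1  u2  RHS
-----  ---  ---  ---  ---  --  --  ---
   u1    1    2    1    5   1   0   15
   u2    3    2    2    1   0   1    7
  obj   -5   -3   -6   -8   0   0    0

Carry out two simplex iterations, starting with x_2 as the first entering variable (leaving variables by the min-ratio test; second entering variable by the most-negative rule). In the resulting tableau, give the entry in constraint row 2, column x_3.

9/8

Ratio test on column x_2 — row 1: 15/2 = 15/2; row 2: 7/2 = 7/2. Minimum is 7/2 at row 2 (u2 leaves); pivot element 2.
Divide row 2 by 2; eliminate column x_2 from the other rows.
Second iteration: most negative obj-row entry is -13/2 in column x_4, so x_4 enters.
Ratio test on column x_4 — row 1: 8/4 = 2; row 2: (7/2)/(1/2) = 7. Minimum is 2 at row 1 (u1 leaves); pivot element 4.
Divide row 1 by 4; eliminate column x_4 from the other rows.
After both pivots, the entry at constraint row 2, column x_3 is 9/8.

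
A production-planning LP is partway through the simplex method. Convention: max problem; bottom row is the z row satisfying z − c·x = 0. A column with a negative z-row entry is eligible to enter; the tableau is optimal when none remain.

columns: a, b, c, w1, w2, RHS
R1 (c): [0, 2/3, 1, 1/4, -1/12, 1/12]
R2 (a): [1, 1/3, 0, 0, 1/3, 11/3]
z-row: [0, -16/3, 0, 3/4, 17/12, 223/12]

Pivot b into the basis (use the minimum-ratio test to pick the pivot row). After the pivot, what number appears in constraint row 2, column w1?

-1/8

Ratio test on column b — row 1: (1/12)/(2/3) = 1/8; row 2: (11/3)/(1/3) = 11. Minimum is 1/8 at row 1 (c leaves); pivot element 2/3.
Divide row 1 by 2/3; eliminate column b from the other rows.
Row 2 update in column w1: 0 − (1/3)·(3/8) = -1/8.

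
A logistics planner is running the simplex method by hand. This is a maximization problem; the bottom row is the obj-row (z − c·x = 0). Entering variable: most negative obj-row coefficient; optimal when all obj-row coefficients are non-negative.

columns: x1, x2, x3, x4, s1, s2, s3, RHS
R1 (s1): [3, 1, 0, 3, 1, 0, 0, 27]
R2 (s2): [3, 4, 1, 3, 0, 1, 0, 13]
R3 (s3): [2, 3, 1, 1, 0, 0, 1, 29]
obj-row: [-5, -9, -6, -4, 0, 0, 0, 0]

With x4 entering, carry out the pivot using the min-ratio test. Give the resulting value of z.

Ratio test on column x4 — row 1: 27/3 = 9; row 2: 13/3 = 13/3; row 3: 29/1 = 29. Minimum is 13/3 at row 2 (s2 leaves); pivot element 3.
Pivot on row 2; the obj-row RHS becomes 0 − (-4)·(13/3) = 52/3.

52/3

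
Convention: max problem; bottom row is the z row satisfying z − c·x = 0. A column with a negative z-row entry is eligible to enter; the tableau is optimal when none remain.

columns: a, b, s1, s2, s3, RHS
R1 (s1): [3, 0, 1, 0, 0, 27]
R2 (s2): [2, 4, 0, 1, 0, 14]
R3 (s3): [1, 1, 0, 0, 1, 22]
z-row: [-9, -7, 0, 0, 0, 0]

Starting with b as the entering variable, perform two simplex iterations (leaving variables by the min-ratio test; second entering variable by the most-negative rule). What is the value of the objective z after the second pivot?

63

Ratio test on column b — row 1: entry 0 ≤ 0; row 2: 14/4 = 7/2; row 3: 22/1 = 22. Minimum is 7/2 at row 2 (s2 leaves); pivot element 4.
Pivot on row 2; the z-row RHS becomes 0 − (-7)·(7/2) = 49/2.
Next entering variable (most negative z-row entry -11/2): a.
Ratio test on column a — row 1: 27/3 = 9; row 2: (7/2)/(1/2) = 7; row 3: (37/2)/(1/2) = 37. Minimum is 7 at row 2 (b leaves); pivot element 1/2.
After the second pivot the z-row RHS is 49/2 − (-11/2)·7 = 63.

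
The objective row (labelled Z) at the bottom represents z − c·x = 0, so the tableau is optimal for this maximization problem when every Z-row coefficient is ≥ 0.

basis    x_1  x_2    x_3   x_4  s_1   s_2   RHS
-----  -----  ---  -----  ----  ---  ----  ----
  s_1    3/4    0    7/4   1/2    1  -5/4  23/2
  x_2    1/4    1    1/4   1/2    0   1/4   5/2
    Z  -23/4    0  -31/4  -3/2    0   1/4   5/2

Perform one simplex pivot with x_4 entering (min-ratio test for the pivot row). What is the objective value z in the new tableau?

Ratio test on column x_4 — row 1: (23/2)/(1/2) = 23; row 2: (5/2)/(1/2) = 5. Minimum is 5 at row 2 (x_2 leaves); pivot element 1/2.
Pivot on row 2; the Z-row RHS becomes 5/2 − (-3/2)·5 = 10.

10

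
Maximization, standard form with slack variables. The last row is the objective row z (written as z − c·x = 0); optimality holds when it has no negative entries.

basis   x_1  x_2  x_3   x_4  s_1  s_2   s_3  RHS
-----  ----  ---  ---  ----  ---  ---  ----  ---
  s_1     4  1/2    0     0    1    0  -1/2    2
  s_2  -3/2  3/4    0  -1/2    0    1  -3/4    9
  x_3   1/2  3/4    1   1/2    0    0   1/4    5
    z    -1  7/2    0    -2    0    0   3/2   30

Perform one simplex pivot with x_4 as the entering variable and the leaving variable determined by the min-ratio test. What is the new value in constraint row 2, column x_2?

3/2

Ratio test on column x_4 — row 1: entry 0 ≤ 0; row 2: entry -1/2 ≤ 0; row 3: 5/(1/2) = 10. Minimum is 10 at row 3 (x_3 leaves); pivot element 1/2.
Divide row 3 by 1/2; eliminate column x_4 from the other rows.
Row 2 update in column x_2: 3/4 − (-1/2)·(3/2) = 3/2.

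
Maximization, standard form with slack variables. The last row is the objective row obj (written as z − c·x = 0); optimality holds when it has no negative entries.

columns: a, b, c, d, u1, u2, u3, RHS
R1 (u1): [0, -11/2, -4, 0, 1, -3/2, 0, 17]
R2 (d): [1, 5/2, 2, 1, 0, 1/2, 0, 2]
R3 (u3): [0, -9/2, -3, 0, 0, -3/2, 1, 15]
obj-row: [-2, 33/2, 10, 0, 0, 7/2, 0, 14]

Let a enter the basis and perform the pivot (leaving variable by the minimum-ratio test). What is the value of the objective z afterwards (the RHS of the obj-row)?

Ratio test on column a — row 1: entry 0 ≤ 0; row 2: 2/1 = 2; row 3: entry 0 ≤ 0. Minimum is 2 at row 2 (d leaves); pivot element 1.
Pivot on row 2; the obj-row RHS becomes 14 − (-2)·2 = 18.

18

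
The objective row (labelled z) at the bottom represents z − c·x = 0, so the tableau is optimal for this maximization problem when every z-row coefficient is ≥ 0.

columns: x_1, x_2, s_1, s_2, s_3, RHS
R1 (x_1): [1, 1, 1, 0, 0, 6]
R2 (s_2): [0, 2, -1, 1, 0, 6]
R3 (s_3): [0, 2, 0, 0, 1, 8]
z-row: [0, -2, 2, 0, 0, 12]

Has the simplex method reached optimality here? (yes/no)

The z-row has a negative entry -2 in column x_2, so it is not optimal.

no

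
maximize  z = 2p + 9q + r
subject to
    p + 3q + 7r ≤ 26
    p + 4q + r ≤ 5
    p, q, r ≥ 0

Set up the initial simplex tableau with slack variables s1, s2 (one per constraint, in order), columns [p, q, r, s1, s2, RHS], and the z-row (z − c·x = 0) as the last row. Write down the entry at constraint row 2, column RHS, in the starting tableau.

5

The RHS of constraint 2 is b_2 = 5.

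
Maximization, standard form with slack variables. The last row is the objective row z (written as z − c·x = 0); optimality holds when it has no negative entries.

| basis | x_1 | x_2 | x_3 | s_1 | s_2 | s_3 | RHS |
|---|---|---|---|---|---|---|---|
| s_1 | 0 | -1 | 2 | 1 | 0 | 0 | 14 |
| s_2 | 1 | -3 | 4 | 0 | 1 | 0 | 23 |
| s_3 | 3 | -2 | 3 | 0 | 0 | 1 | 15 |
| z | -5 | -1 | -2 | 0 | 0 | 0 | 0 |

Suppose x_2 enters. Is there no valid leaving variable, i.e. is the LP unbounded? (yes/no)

yes

Every constraint-row entry in column x_2 is ≤ 0, so increasing x_2 is unbounded.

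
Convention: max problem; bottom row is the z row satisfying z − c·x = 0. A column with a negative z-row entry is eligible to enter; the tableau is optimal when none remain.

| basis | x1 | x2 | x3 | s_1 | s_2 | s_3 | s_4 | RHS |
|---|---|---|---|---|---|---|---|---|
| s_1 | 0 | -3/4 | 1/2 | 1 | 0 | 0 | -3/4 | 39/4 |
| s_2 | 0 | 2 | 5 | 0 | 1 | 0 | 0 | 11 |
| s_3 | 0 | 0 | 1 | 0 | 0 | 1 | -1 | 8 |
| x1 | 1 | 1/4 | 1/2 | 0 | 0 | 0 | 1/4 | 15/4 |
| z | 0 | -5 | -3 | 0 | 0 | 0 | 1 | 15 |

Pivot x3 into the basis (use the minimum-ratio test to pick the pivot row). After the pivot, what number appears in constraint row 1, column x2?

-19/20

Ratio test on column x3 — row 1: (39/4)/(1/2) = 39/2; row 2: 11/5 = 11/5; row 3: 8/1 = 8; row 4: (15/4)/(1/2) = 15/2. Minimum is 11/5 at row 2 (s_2 leaves); pivot element 5.
Divide row 2 by 5; eliminate column x3 from the other rows.
Row 1 update in column x2: -3/4 − (1/2)·(2/5) = -19/20.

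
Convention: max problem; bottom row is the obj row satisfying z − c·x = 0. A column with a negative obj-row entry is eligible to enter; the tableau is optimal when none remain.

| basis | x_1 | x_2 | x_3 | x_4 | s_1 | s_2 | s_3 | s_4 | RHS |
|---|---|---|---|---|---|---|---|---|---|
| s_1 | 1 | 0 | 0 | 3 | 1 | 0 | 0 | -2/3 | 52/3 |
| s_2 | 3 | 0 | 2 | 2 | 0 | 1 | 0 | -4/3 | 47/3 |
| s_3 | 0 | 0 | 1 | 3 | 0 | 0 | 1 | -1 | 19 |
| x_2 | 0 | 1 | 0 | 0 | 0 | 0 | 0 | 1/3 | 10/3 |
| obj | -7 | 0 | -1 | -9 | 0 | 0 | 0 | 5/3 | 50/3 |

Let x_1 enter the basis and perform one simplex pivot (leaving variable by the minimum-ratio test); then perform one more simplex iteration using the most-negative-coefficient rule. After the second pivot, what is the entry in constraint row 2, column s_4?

Ratio test on column x_1 — row 1: (52/3)/1 = 52/3; row 2: (47/3)/3 = 47/9; row 3: entry 0 ≤ 0; row 4: entry 0 ≤ 0. Minimum is 47/9 at row 2 (s_2 leaves); pivot element 3.
Divide row 2 by 3; eliminate column x_1 from the other rows.
Second iteration: most negative obj-row entry is -13/3 in column x_4, so x_4 enters.
Ratio test on column x_4 — row 1: (109/9)/(7/3) = 109/21; row 2: (47/9)/(2/3) = 47/6; row 3: 19/3 = 19/3; row 4: entry 0 ≤ 0. Minimum is 109/21 at row 1 (s_1 leaves); pivot element 7/3.
Divide row 1 by 7/3; eliminate column x_4 from the other rows.
After both pivots, the entry at constraint row 2, column s_4 is -8/21.

-8/21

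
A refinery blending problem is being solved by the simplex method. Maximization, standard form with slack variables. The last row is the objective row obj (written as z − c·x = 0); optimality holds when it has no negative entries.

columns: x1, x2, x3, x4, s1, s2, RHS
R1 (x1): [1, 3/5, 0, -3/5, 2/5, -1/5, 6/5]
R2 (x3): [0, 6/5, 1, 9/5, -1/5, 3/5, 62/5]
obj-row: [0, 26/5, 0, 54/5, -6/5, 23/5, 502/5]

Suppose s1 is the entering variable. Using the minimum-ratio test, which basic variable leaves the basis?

x1

Column s1 entries and ratios — x1: (6/5)/(2/5) = 3; x3: -1/5 ≤ 0, skip.
Smallest ratio is 3 in the row of x1, so x1 leaves.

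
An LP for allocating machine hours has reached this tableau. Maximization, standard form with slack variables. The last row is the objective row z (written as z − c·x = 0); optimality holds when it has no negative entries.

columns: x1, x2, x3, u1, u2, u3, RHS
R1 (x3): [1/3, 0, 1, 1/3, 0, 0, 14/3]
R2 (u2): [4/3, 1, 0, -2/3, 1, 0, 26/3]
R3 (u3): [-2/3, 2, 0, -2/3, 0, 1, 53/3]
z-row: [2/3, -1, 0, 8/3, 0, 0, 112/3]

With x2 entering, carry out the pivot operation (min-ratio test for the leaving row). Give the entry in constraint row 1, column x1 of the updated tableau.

1/3

Ratio test on column x2 — row 1: entry 0 ≤ 0; row 2: (26/3)/1 = 26/3; row 3: (53/3)/2 = 53/6. Minimum is 26/3 at row 2 (u2 leaves); pivot element 1.
Divide row 2 by 1; eliminate column x2 from the other rows.
Row 1 update in column x1: 1/3 − 0·(4/3) = 1/3.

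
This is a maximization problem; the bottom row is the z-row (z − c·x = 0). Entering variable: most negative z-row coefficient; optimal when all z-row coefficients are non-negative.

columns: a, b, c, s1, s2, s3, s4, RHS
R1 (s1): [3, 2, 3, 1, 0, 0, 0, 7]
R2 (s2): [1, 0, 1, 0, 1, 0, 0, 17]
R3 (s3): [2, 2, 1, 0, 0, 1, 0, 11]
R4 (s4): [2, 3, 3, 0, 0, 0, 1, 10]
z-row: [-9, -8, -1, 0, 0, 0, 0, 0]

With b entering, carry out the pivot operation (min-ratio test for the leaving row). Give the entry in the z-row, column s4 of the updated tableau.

8/3

Ratio test on column b — row 1: 7/2 = 7/2; row 2: entry 0 ≤ 0; row 3: 11/2 = 11/2; row 4: 10/3 = 10/3. Minimum is 10/3 at row 4 (s4 leaves); pivot element 3.
Divide row 4 by 3; eliminate column b from the other rows.
z-row update in column s4: 0 − (-8)·(1/3) = 8/3.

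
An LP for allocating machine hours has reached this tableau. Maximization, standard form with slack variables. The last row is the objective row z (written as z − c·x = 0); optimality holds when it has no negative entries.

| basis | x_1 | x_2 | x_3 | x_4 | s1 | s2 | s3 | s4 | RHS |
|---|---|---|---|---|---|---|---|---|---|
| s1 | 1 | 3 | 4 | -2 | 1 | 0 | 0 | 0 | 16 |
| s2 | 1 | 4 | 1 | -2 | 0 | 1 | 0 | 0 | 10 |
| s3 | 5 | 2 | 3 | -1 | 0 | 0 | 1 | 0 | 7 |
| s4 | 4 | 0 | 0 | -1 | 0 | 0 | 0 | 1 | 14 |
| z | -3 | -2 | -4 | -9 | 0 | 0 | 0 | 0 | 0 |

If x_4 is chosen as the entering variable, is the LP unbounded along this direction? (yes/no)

yes

Every constraint-row entry in column x_4 is ≤ 0, so increasing x_4 is unbounded.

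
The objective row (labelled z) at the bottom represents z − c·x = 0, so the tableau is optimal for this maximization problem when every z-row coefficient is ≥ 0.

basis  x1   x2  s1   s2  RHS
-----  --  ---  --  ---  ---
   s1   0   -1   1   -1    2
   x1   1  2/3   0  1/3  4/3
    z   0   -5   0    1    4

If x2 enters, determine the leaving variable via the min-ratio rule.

x1

Column x2 entries and ratios — s1: -1 ≤ 0, skip; x1: (4/3)/(2/3) = 2.
Smallest ratio is 2 in the row of x1, so x1 leaves.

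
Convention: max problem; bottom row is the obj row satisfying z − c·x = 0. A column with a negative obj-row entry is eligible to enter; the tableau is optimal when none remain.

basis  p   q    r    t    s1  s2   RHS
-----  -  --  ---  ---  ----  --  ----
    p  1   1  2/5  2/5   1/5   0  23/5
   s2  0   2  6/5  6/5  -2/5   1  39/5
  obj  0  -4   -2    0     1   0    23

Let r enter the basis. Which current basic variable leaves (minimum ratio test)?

s2

Column r entries and ratios — p: (23/5)/(2/5) = 23/2; s2: (39/5)/(6/5) = 13/2.
Smallest ratio is 13/2 in the row of s2, so s2 leaves.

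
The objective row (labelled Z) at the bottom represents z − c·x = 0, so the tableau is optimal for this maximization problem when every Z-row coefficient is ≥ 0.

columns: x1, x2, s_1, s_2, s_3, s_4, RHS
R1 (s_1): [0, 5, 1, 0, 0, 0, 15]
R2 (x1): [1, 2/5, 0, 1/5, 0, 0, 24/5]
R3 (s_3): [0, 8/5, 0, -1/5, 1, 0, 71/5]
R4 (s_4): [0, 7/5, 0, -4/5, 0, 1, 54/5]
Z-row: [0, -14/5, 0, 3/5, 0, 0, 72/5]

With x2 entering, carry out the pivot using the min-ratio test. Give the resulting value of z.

114/5

Ratio test on column x2 — row 1: 15/5 = 3; row 2: (24/5)/(2/5) = 12; row 3: (71/5)/(8/5) = 71/8; row 4: (54/5)/(7/5) = 54/7. Minimum is 3 at row 1 (s_1 leaves); pivot element 5.
Pivot on row 1; the Z-row RHS becomes 72/5 − (-14/5)·3 = 114/5.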